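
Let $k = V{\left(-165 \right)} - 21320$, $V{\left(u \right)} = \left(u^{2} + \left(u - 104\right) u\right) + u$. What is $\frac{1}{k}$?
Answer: $\frac{1}{50125} \approx 1.995 \cdot 10^{-5}$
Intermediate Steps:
$V{\left(u \right)} = u + u^{2} + u \left(-104 + u\right)$ ($V{\left(u \right)} = \left(u^{2} + \left(-104 + u\right) u\right) + u = \left(u^{2} + u \left(-104 + u\right)\right) + u = u + u^{2} + u \left(-104 + u\right)$)
$k = 50125$ ($k = - 165 \left(-103 + 2 \left(-165\right)\right) - 21320 = - 165 \left(-103 - 330\right) - 21320 = \left(-165\right) \left(-433\right) - 21320 = 71445 - 21320 = 50125$)
$\frac{1}{k} = \frac{1}{50125}$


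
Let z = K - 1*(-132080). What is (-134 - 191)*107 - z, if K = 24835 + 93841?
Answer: -285531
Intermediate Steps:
K = 118676
z = 250756 (z = 118676 - 1*(-132080) = 118676 + 132080 = 250756)
(-134 - 191)*107 - z = (-134 - 191)*107 - 1*250756 = -325*107 - 250756 = -34775 - 250756 = -285531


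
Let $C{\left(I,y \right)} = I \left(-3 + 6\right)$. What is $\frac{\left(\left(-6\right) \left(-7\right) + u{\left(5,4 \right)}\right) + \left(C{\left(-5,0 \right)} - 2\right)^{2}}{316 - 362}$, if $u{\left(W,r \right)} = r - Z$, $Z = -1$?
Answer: $- \frac{168}{23} \approx -7.3043$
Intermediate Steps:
$C{\left(I,y \right)} = 3 I$ ($C{\left(I,y \right)} = I 3 = 3 I$)
$u{\left(W,r \right)} = 1 + r$ ($u{\left(W,r \right)} = r - -1 = r + 1 = 1 + r$)
$\frac{\left(\left(-6\right) \left(-7\right) + u{\left(5,4 \right)}\right) + \left(C{\left(-5,0 \right)} - 2\right)^{2}}{316 - 362} = \frac{\left(\left(-6\right) \left(-7\right) + \left(1 + 4\right)\right) + \left(3 \left(-5\right) - 2\right)^{2}}{316 - 362} = \frac{\left(42 + 5\right) + \left(-15 - 2\right)^{2}}{-46} = \left(47 + \left(-17\right)^{2}\right) \left(- \frac{1}{46}\right) = \left(47 + 289\right) \left(- \frac{1}{46}\right) = 336 \left(- \frac{1}{46}\right) = - \frac{168}{23}$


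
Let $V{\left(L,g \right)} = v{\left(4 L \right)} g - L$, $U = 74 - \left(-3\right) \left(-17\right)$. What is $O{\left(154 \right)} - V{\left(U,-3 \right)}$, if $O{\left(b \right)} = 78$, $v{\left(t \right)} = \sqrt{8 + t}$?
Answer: $131$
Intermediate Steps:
$U = 23$ ($U = 74 - 51 = 23$)
$V{\left(L,g \right)} = - L + g \sqrt{8 + 4 L}$ ($V{\left(L,g \right)} = \sqrt{8 + 4 L} g - L = g \sqrt{8 + 4 L} - L = - L + g \sqrt{8 + 4 L}$)
$O{\left(154 \right)} - V{\left(U,-3 \right)} = 78 - \left(\left(-1\right) 23 + 2 \left(-3\right) \sqrt{2 + 23}\right) = 78 - \left(-23 + 2 \left(-3\right) \sqrt{25}\right) = 78 - \left(-23 + 2 \left(-3\right) 5\right) = 78 - \left(-23 - 30\right) = 78 - -53 = 78 + 53 = 131$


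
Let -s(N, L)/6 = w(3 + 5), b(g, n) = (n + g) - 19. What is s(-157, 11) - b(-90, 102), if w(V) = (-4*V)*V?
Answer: 1543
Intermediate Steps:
b(g, n) = -19 + g + n (b(g, n) = (g + n) - 19 = -19 + g + n)
w(V) = -4*V²
s(N, L) = 1536 (s(N, L) = -(-24)*(3 + 5)² = -(-24)*8² = -(-24)*64 = -6*(-256) = 1536)
s(-157, 11) - b(-90, 102) = 1536 - (-19 - 90 + 102) = 1536 - 1*(-7) = 1536 + 7 = 1543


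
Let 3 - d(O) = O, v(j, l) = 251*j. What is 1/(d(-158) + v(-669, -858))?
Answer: -1/167758 ≈ -5.9610e-6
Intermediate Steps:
d(O) = 3 - O
1/(d(-158) + v(-669, -858)) = 1/((3 - 1*(-158)) + 251*(-669)) = 1/((3 + 158) - 167919) = 1/(161 - 167919) = 1/(-167758) = -1/167758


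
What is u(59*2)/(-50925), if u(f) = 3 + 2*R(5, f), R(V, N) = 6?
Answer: -1/3395 ≈ -0.00029455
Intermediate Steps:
u(f) = 15 (u(f) = 3 + 2*6 = 3 + 12 = 15)
u(59*2)/(-50925) = 15/(-50925) = 15*(-1/50925) = -1/3395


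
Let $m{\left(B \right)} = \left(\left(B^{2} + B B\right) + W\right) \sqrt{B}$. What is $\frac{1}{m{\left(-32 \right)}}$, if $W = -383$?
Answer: $- \frac{i \sqrt{2}}{13320} \approx - 0.00010617 i$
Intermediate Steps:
$m{\left(B \right)} = \sqrt{B} \left(-383 + 2 B^{2}\right)$ ($m{\left(B \right)} = \left(\left(B^{2} + B B\right) - 383\right) \sqrt{B} = \left(\left(B^{2} + B^{2}\right) - 383\right) \sqrt{B} = \left(2 B^{2} - 383\right) \sqrt{B} = \left(-383 + 2 B^{2}\right) \sqrt{B} = \sqrt{B} \left(-383 + 2 B^{2}\right)$)
$\frac{1}{m{\left(-32 \right)}} = \frac{1}{\sqrt{-32} \left(-383 + 2 \left(-32\right)^{2}\right)} = \frac{1}{4 i \sqrt{2} \left(-383 + 2 \cdot 1024\right)} = \frac{1}{4 i \sqrt{2} \left(-383 + 2048\right)} = \frac{1}{4 i \sqrt{2} \cdot 1665} = \frac{1}{6660 i \sqrt{2}} = - \frac{i \sqrt{2}}{13320}$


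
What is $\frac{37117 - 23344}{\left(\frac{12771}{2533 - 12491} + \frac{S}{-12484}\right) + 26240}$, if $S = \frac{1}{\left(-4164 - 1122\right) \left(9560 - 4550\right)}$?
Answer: $\frac{22671973141680592080}{43192006007370010859} \approx 0.52491$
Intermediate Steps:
$S = - \frac{1}{26482860}$ ($S = \frac{1}{\left(-5286\right) 5010} = \frac{1}{-26482860} = - \frac{1}{26482860} \approx -3.776 \cdot 10^{-8}$)
$\frac{37117 - 23344}{\left(\frac{12771}{2533 - 12491} + \frac{S}{-12484}\right) + 26240} = \frac{37117 - 23344}{\left(\frac{12771}{2533 - 12491} - \frac{1}{26482860 \left(-12484\right)}\right) + 26240} = \frac{37117 - 23344}{\left(\frac{12771}{-9958} - - \frac{1}{330612024240}\right) + 26240} = \frac{37117 - 23344}{\left(12771 \left(- \frac{1}{9958}\right) + \frac{1}{330612024240}\right) + 26240} = \frac{13773}{\left(- \frac{12771}{9958} + \frac{1}{330612024240}\right) + 26240} = \frac{13773}{- \frac{2111123080779541}{1646117268690960} + 26240} = \frac{13773}{\frac{43192006007370010859}{1646117268690960}} = 13773 \cdot \frac{1646117268690960}{43192006007370010859} = \frac{22671973141680592080}{43192006007370010859}$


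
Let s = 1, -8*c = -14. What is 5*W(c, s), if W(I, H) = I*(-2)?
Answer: -35/2 ≈ -17.500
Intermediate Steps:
c = 7/4 (c = -⅛*(-14) = 7/4 ≈ 1.7500)
W(I, H) = -2*I
5*W(c, s) = 5*(-2*7/4) = 5*(-7/2) = -35/2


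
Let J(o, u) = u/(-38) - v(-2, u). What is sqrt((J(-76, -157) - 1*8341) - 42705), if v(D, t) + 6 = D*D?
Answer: I*sqrt(73701570)/38 ≈ 225.92*I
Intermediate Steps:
v(D, t) = -6 + D**2 (v(D, t) = -6 + D*D = -6 + D**2)
J(o, u) = 2 - u/38 (J(o, u) = u/(-38) - (-6 + (-2)**2) = u*(-1/38) - (-6 + 4) = -u/38 - 1*(-2) = -u/38 + 2 = 2 - u/38)
sqrt((J(-76, -157) - 1*8341) - 42705) = sqrt(((2 - 1/38*(-157)) - 1*8341) - 42705) = sqrt(((2 + 157/38) - 8341) - 42705) = sqrt((233/38 - 8341) - 42705) = sqrt(-316725/38 - 42705) = sqrt(-1939515/38) = I*sqrt(73701570)/38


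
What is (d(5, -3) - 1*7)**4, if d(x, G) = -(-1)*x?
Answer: 16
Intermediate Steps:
d(x, G) = x
(d(5, -3) - 1*7)**4 = (5 - 1*7)**4 = (5 - 7)**4 = (-2)**4 = 16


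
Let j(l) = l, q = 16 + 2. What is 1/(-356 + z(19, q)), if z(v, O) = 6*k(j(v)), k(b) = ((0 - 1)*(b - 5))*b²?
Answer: -1/30680 ≈ -3.2595e-5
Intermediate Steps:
q = 18
k(b) = b²*(5 - b) (k(b) = (-(-5 + b))*b² = (5 - b)*b² = b²*(5 - b))
z(v, O) = 6*v²*(5 - v) (z(v, O) = 6*(v²*(5 - v)) = 6*v²*(5 - v))
1/(-356 + z(19, q)) = 1/(-356 + 6*19²*(5 - 1*19)) = 1/(-356 + 6*361*(5 - 19)) = 1/(-356 + 6*361*(-14)) = 1/(-356 - 30324) = 1/(-30680) = -1/30680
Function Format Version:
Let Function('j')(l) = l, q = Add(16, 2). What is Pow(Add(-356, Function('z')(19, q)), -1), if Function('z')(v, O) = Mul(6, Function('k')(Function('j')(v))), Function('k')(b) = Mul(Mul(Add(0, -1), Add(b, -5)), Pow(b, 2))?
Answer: Rational(-1, 30680) ≈ -3.2595e-5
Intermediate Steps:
q = 18
Function('k')(b) = Mul(Pow(b, 2), Add(5, Mul(-1, b))) (Function('k')(b) = Mul(Mul(-1, Add(-5, b)), Pow(b, 2)) = Mul(Add(5, Mul(-1, b)), Pow(b, 2)) = Mul(Pow(b, 2), Add(5, Mul(-1, b))))
Function('z')(v, O) = Mul(6, Pow(v, 2), Add(5, Mul(-1, v))) (Function('z')(v, O) = Mul(6, Mul(Pow(v, 2), Add(5, Mul(-1, v)))) = Mul(6, Pow(v, 2), Add(5, Mul(-1, v))))
Pow(Add(-356, Function('z')(19, q)), -1) = Pow(Add(-356, Mul(6, Pow(19, 2), Add(5, Mul(-1, 19)))), -1) = Pow(Add(-356, Mul(6, 361, Add(5, -19))), -1) = Pow(Add(-356, Mul(6, 361, -14)), -1) = Pow(Add(-356, -30324), -1) = Pow(-30680, -1) = Rational(-1, 30680)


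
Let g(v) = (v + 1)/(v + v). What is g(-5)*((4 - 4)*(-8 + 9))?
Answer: 0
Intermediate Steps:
g(v) = (1 + v)/(2*v) (g(v) = (1 + v)/((2*v)) = (1 + v)*(1/(2*v)) = (1 + v)/(2*v))
g(-5)*((4 - 4)*(-8 + 9)) = ((1/2)*(1 - 5)/(-5))*((4 - 4)*(-8 + 9)) = ((1/2)*(-1/5)*(-4))*(0*1) = (2/5)*0 = 0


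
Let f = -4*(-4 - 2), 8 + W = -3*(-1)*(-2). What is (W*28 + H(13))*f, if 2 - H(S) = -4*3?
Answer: -9072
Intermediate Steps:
W = -14 (W = -8 - 3*(-1)*(-2) = -8 + 3*(-2) = -8 - 6 = -14)
H(S) = 14 (H(S) = 2 - (-4)*3 = 2 - 1*(-12) = 2 + 12 = 14)
f = 24 (f = -4*(-6) = 24)
(W*28 + H(13))*f = (-14*28 + 14)*24 = (-392 + 14)*24 = -378*24 = -9072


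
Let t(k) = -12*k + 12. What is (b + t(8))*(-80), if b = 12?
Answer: 5760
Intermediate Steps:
t(k) = 12 - 12*k
(b + t(8))*(-80) = (12 + (12 - 12*8))*(-80) = (12 + (12 - 96))*(-80) = (12 - 84)*(-80) = -72*(-80) = 5760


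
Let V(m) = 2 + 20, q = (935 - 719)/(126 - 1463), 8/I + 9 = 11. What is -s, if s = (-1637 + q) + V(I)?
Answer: 2159471/1337 ≈ 1615.2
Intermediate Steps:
I = 4 (I = 8/(-9 + 11) = 8/2 = 8*(1/2) = 4)
q = -216/1337 (q = 216/(-1337) = 216*(-1/1337) = -216/1337 ≈ -0.16156)
V(m) = 22
s = -2159471/1337 (s = (-1637 - 216/1337) + 22 = -2188885/1337 + 22 = -2159471/1337 ≈ -1615.2)
-s = -1*(-2159471/1337) = 2159471/1337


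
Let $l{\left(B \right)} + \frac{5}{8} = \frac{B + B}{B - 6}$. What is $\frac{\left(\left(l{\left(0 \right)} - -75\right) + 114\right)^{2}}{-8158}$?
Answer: $- \frac{2271049}{522112} \approx -4.3497$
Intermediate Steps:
$l{\left(B \right)} = - \frac{5}{8} + \frac{2 B}{-6 + B}$ ($l{\left(B \right)} = - \frac{5}{8} + \frac{B + B}{B - 6} = - \frac{5}{8} + \frac{2 B}{-6 + B}$)
$\frac{\left(\left(l{\left(0 \right)} - -75\right) + 114\right)^{2}}{-8158} = \frac{\left(\left(\frac{30 + 11 \cdot 0}{8 \left(-6 + 0\right)} - -75\right) + 114\right)^{2}}{-8158} = \left(\left(\frac{30 + 0}{8 \left(-6\right)} + 75\right) + 114\right)^{2} \left(- \frac{1}{8158}\right) = \left(\left(\frac{1}{8} \left(- \frac{1}{6}\right) 30 + 75\right) + 114\right)^{2} \left(- \frac{1}{8158}\right) = \left(\left(- \frac{5}{8} + 75\right) + 114\right)^{2} \left(- \frac{1}{8158}\right) = \left(\frac{595}{8} + 114\right)^{2} \left(- \frac{1}{8158}\right) = \left(\frac{1507}{8}\right)^{2} \left(- \frac{1}{8158}\right) = \frac{2271049}{64} \left(- \frac{1}{8158}\right) = - \frac{2271049}{522112}$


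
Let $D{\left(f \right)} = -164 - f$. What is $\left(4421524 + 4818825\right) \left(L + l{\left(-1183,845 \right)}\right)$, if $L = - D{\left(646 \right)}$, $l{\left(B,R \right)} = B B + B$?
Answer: $12928320131484$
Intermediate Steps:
$l{\left(B,R \right)} = B + B^{2}$ ($l{\left(B,R \right)} = B^{2} + B = B + B^{2}$)
$L = 810$ ($L = - (-164 - 646) = \left(-1\right) \left(-810\right) = 810$)
$\left(4421524 + 4818825\right) \left(L + l{\left(-1183,845 \right)}\right) = \left(4421524 + 4818825\right) \left(810 - 1183 \left(1 - 1183\right)\right) = 9240349 \left(810 - -1398306\right) = 9240349 \left(810 + 1398306\right) = 9240349 \cdot 1399116 = 12928320131484$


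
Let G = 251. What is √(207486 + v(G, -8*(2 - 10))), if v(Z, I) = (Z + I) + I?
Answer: √207865 ≈ 455.92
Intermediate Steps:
v(Z, I) = Z + 2*I (v(Z, I) = (I + Z) + I = Z + 2*I)
√(207486 + v(G, -8*(2 - 10))) = √(207486 + (251 + 2*(-8*(2 - 10)))) = √(207486 + (251 + 2*(-8*(-8)))) = √(207486 + (251 + 2*64)) = √(207486 + (251 + 128)) = √(207486 + 379) = √207865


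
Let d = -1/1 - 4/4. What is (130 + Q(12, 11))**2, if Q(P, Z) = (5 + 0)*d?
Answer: 14400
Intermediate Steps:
d = -2 (d = -1*1 - 4*1/4 = -1 - 1 = -2)
Q(P, Z) = -10 (Q(P, Z) = (5 + 0)*(-2) = 5*(-2) = -10)
(130 + Q(12, 11))**2 = (130 - 10)**2 = 120**2 = 14400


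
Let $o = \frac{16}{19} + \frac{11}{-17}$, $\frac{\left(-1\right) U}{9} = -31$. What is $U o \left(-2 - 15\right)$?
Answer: $- \frac{17577}{19} \approx -925.11$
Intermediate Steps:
$U = 279$ ($U = \left(-9\right) \left(-31\right) = 279$)
$o = \frac{63}{323}$ ($o = 16 \cdot \frac{1}{19} + 11 \left(- \frac{1}{17}\right) = \frac{16}{19} - \frac{11}{17} = \frac{63}{323} \approx 0.19505$)
$U o \left(-2 - 15\right) = 279 \cdot \frac{63}{323} \left(-2 - 15\right) = \frac{17577}{323} \left(-17\right) = - \frac{17577}{19}$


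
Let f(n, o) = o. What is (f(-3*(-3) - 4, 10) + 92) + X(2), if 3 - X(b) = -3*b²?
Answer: 117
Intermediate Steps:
X(b) = 3 + 3*b² (X(b) = 3 - (-3)*b² = 3 + 3*b²)
(f(-3*(-3) - 4, 10) + 92) + X(2) = (10 + 92) + (3 + 3*2²) = 102 + (3 + 3*4) = 102 + (3 + 12) = 102 + 15 = 117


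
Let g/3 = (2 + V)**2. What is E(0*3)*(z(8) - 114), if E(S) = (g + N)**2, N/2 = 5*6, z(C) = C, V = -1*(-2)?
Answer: -1236384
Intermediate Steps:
V = 2
g = 48 (g = 3*(2 + 2)**2 = 3*4**2 = 3*16 = 48)
N = 60 (N = 2*(5*6) = 2*30 = 60)
E(S) = 11664 (E(S) = (48 + 60)**2 = 108**2 = 11664)
E(0*3)*(z(8) - 114) = 11664*(8 - 114) = 11664*(-106) = -1236384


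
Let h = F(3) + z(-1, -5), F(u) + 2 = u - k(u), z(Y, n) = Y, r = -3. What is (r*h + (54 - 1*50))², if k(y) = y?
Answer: 169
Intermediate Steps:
F(u) = -2 (F(u) = -2 + (u - u) = -2 + 0 = -2)
h = -3 (h = -2 - 1 = -3)
(r*h + (54 - 1*50))² = (-3*(-3) + (54 - 1*50))² = (9 + (54 - 50))² = (9 + 4)² = 13² = 169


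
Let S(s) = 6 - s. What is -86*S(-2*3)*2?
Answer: -2064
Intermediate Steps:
-86*S(-2*3)*2 = -86*(6 - (-2)*3)*2 = -86*(6 - 1*(-6))*2 = -86*(6 + 6)*2 = -86*12*2 = -1032*2 = -2064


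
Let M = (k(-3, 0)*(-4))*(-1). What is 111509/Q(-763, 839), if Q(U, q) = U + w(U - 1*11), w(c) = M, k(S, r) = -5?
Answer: -111509/783 ≈ -142.41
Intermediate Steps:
M = -20 (M = -5*(-4)*(-1) = 20*(-1) = -20)
w(c) = -20
Q(U, q) = -20 + U (Q(U, q) = U - 20 = -20 + U)
111509/Q(-763, 839) = 111509/(-20 - 763) = 111509/(-783) = 111509*(-1/783) = -111509/783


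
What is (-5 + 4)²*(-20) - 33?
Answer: -53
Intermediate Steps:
(-5 + 4)²*(-20) - 33 = (-1)²*(-20) - 33 = 1*(-20) - 33 = -20 - 33 = -53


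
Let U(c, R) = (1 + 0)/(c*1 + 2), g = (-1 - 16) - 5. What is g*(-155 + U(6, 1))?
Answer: 13629/4 ≈ 3407.3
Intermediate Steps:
g = -22 (g = -17 - 5 = -22)
U(c, R) = 1/(2 + c) (U(c, R) = 1/(c + 2) = 1/(2 + c))
g*(-155 + U(6, 1)) = -22*(-155 + 1/(2 + 6)) = -22*(-155 + 1/8) = -22*(-1239/8) = 13629/4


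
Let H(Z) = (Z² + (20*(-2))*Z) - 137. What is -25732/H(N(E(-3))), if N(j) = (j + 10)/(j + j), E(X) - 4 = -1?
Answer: 926352/7883 ≈ 117.51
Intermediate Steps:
E(X) = 3 (E(X) = 4 - 1 = 3)
N(j) = (10 + j)/(2*j) (N(j) = (10 + j)/((2*j)) = (10 + j)*(1/(2*j)) = (10 + j)/(2*j))
H(Z) = -137 + Z² - 40*Z (H(Z) = (Z² - 40*Z) - 137 = -137 + Z² - 40*Z)
-25732/H(N(E(-3))) = -25732/(-137 + ((½)*(10 + 3)/3)² - 20*(10 + 3)/3) = -25732/(-137 + ((½)*(⅓)*13)² - 20*13/3) = -25732/(-137 + (13/6)² - 40*13/6) = -25732/(-137 + 169/36 - 260/3) = -25732/(-7883/36) = -25732*(-36/7883) = 926352/7883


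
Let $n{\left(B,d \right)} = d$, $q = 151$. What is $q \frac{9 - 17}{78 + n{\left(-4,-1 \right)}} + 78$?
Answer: $\frac{4798}{77} \approx 62.312$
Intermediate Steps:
$q \frac{9 - 17}{78 + n{\left(-4,-1 \right)}} + 78 = 151 \frac{9 - 17}{78 - 1} + 78 = 151 \left(- \frac{8}{77}\right) + 78 = - \frac{1208}{77} + 78 = \frac{4798}{77}$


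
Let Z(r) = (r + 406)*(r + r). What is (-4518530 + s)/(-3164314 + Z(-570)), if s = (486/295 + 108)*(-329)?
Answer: 671804092/439159715 ≈ 1.5297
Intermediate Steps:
Z(r) = 2*r*(406 + r) (Z(r) = (406 + r)*(2*r) = 2*r*(406 + r))
s = -10641834/295 (s = (486*(1/295) + 108)*(-329) = (486/295 + 108)*(-329) = (32346/295)*(-329) = -10641834/295 ≈ -36074.)
(-4518530 + s)/(-3164314 + Z(-570)) = (-4518530 - 10641834/295)/(-3164314 + 2*(-570)*(406 - 570)) = -1343608184/(295*(-3164314 + 2*(-570)*(-164))) = -1343608184/(295*(-3164314 + 186960)) = -1343608184/295/(-2977354) = -1343608184/295*(-1/2977354) = 671804092/439159715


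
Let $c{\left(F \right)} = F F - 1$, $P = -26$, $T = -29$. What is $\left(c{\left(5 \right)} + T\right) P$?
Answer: $130$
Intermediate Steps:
$c{\left(F \right)} = -1 + F^{2}$ ($c{\left(F \right)} = F^{2} - 1 = -1 + F^{2}$)
$\left(c{\left(5 \right)} + T\right) P = \left(\left(-1 + 5^{2}\right) - 29\right) \left(-26\right) = \left(\left(-1 + 25\right) - 29\right) \left(-26\right) = \left(24 - 29\right) \left(-26\right) = \left(-5\right) \left(-26\right) = 130$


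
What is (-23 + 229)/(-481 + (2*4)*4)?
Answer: -206/449 ≈ -0.45880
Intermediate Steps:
(-23 + 229)/(-481 + (2*4)*4) = 206/(-481 + 8*4) = 206/(-481 + 32) = 206/(-449) = 206*(-1/449) = -206/449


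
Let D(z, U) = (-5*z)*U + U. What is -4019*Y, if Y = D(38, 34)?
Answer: 25826094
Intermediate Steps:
D(z, U) = U - 5*U*z (D(z, U) = -5*U*z + U = U - 5*U*z)
Y = -6426 (Y = 34*(1 - 5*38) = 34*(1 - 190) = 34*(-189) = -6426)
-4019*Y = -4019*(-6426) = 25826094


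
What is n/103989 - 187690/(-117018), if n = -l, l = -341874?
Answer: 9920517857/2028097467 ≈ 4.8915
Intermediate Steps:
n = 341874 (n = -1*(-341874) = 341874)
n/103989 - 187690/(-117018) = 341874/103989 - 187690/(-117018) = 341874*(1/103989) - 187690*(-1/117018) = 113958/34663 + 93845/58509 = 9920517857/2028097467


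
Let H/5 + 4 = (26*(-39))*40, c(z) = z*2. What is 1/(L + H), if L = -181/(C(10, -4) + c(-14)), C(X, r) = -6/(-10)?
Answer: -137/27785435 ≈ -4.9306e-6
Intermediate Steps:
c(z) = 2*z
C(X, r) = ⅗ (C(X, r) = -6*(-⅒) = ⅗)
L = 905/137 (L = -181/(⅗ + 2*(-14)) = -181/(⅗ - 28) = -181/(-137/5) = -181*(-5/137) = 905/137 ≈ 6.6058)
H = -202820 (H = -20 + 5*((26*(-39))*40) = -20 + 5*(-1014*40) = -20 + 5*(-40560) = -20 - 202800 = -202820)
1/(L + H) = 1/(905/137 - 202820) = 1/(-27785435/137) = -137/27785435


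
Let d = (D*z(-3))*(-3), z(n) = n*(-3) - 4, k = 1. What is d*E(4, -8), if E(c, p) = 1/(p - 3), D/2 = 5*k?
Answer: 150/11 ≈ 13.636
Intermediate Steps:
D = 10 (D = 2*(5*1) = 2*5 = 10)
z(n) = -4 - 3*n (z(n) = -3*n - 4 = -4 - 3*n)
E(c, p) = 1/(-3 + p)
d = -150 (d = (10*(-4 - 3*(-3)))*(-3) = (10*(-4 + 9))*(-3) = (10*5)*(-3) = 50*(-3) = -150)
d*E(4, -8) = -150/(-3 - 8) = -150/(-11) = -150*(-1/11) = 150/11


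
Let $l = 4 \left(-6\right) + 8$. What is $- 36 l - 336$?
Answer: $240$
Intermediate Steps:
$l = -16$ ($l = -24 + 8 = -16$)
$- 36 l - 336 = \left(-36\right) \left(-16\right) - 336 = 576 - 336 = 240$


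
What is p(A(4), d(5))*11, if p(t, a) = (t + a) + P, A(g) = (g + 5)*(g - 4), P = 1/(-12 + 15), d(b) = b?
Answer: 176/3 ≈ 58.667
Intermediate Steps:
P = ⅓ (P = 1/3 = ⅓ ≈ 0.33333)
A(g) = (-4 + g)*(5 + g) (A(g) = (5 + g)*(-4 + g) = (-4 + g)*(5 + g))
p(t, a) = ⅓ + a + t (p(t, a) = (t + a) + ⅓ = (a + t) + ⅓ = ⅓ + a + t)
p(A(4), d(5))*11 = (⅓ + 5 + (-20 + 4 + 4²))*11 = (⅓ + 5 + (-20 + 4 + 16))*11 = (⅓ + 5 + 0)*11 = (16/3)*11 = 176/3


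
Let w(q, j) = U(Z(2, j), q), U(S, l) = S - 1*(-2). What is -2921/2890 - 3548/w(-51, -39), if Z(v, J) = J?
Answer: 10145643/106930 ≈ 94.881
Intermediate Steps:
U(S, l) = 2 + S (U(S, l) = S + 2 = 2 + S)
w(q, j) = 2 + j
-2921/2890 - 3548/w(-51, -39) = -2921/2890 - 3548/(2 - 39) = -2921*1/2890 - 3548/(-37) = -2921/2890 - 3548*(-1/37) = -2921/2890 + 3548/37 = 10145643/106930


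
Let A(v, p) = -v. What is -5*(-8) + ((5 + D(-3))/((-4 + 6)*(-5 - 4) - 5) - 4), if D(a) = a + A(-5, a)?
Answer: 821/23 ≈ 35.696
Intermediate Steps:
D(a) = 5 + a (D(a) = a - 1*(-5) = a + 5 = 5 + a)
-5*(-8) + ((5 + D(-3))/((-4 + 6)*(-5 - 4) - 5) - 4) = -5*(-8) + ((5 + (5 - 3))/((-4 + 6)*(-5 - 4) - 5) - 4) = 40 + ((5 + 2)/(2*(-9) - 5) - 4) = 40 + (7/(-18 - 5) - 4) = 40 + (7/(-23) - 4) = 40 + (7*(-1/23) - 4) = 40 + (-7/23 - 4) = 40 - 99/23 = 821/23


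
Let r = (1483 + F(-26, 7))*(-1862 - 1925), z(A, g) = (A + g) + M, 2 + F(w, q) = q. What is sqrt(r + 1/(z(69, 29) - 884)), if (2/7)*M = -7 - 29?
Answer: I*sqrt(292932751161)/228 ≈ 2373.8*I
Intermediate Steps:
M = -126 (M = 7*(-7 - 29)/2 = (7/2)*(-36) = -126)
F(w, q) = -2 + q
z(A, g) = -126 + A + g (z(A, g) = (A + g) - 126 = -126 + A + g)
r = -5635056 (r = (1483 + (-2 + 7))*(-1862 - 1925) = (1483 + 5)*(-3787) = 1488*(-3787) = -5635056)
sqrt(r + 1/(z(69, 29) - 884)) = sqrt(-5635056 + 1/((-126 + 69 + 29) - 884)) = sqrt(-5635056 + 1/(-28 - 884)) = sqrt(-5635056 + 1/(-912)) = sqrt(-5635056 - 1/912) = sqrt(-5139171073/912) = I*sqrt(292932751161)/228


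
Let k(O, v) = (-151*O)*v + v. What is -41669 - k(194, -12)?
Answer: -393185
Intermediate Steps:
k(O, v) = v - 151*O*v (k(O, v) = -151*O*v + v = v - 151*O*v)
-41669 - k(194, -12) = -41669 - (-12)*(1 - 151*194) = -41669 - (-12)*(1 - 29294) = -41669 - (-12)*(-29293) = -41669 - 1*351516 = -41669 - 351516 = -393185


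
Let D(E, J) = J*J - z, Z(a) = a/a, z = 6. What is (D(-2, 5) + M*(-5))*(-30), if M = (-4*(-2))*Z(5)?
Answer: 630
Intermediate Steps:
Z(a) = 1
D(E, J) = -6 + J**2 (D(E, J) = J*J - 1*6 = J**2 - 6 = -6 + J**2)
M = 8 (M = -4*(-2)*1 = 8*1 = 8)
(D(-2, 5) + M*(-5))*(-30) = ((-6 + 5**2) + 8*(-5))*(-30) = ((-6 + 25) - 40)*(-30) = (19 - 40)*(-30) = -21*(-30) = 630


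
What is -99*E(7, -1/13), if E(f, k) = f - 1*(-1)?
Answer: -792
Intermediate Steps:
E(f, k) = 1 + f (E(f, k) = f + 1 = 1 + f)
-99*E(7, -1/13) = -99*(1 + 7) = -99*8 = -792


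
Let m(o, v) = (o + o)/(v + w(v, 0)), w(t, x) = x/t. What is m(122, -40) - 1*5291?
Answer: -52971/10 ≈ -5297.1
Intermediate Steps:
m(o, v) = 2*o/v (m(o, v) = (o + o)/(v + 0/v) = (2*o)/(v + 0) = (2*o)/v = 2*o/v)
m(122, -40) - 1*5291 = 2*122/(-40) - 1*5291 = 2*122*(-1/40) - 5291 = -61/10 - 5291 = -52971/10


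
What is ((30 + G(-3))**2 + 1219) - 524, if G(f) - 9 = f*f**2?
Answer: 839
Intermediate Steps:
G(f) = 9 + f**3 (G(f) = 9 + f*f**2 = 9 + f**3)
((30 + G(-3))**2 + 1219) - 524 = ((30 + (9 + (-3)**3))**2 + 1219) - 524 = ((30 + (9 - 27))**2 + 1219) - 524 = ((30 - 18)**2 + 1219) - 524 = (12**2 + 1219) - 524 = (144 + 1219) - 524 = 1363 - 524 = 839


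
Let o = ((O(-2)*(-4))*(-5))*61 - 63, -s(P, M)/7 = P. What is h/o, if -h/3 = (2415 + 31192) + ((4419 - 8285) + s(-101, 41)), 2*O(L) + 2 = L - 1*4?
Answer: 91344/4943 ≈ 18.479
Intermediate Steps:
O(L) = -3 + L/2 (O(L) = -1 + (L - 1*4)/2 = -1 + (L - 4)/2 = -1 + (-4 + L)/2 = -1 + (-2 + L/2) = -3 + L/2)
s(P, M) = -7*P
o = -4943 (o = (((-3 + (½)*(-2))*(-4))*(-5))*61 - 63 = (((-3 - 1)*(-4))*(-5))*61 - 63 = (-4*(-4)*(-5))*61 - 63 = (16*(-5))*61 - 63 = -80*61 - 63 = -4880 - 63 = -4943)
h = -91344 (h = -3*((2415 + 31192) + ((4419 - 8285) - 7*(-101))) = -3*(33607 + (-3866 + 707)) = -3*(33607 - 3159) = -3*30448 = -91344)
h/o = -91344/(-4943) = -91344*(-1/4943) = 91344/4943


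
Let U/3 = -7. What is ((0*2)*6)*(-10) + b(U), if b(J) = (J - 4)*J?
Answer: 525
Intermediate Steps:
U = -21 (U = 3*(-7) = -21)
b(J) = J*(-4 + J) (b(J) = (-4 + J)*J = J*(-4 + J))
((0*2)*6)*(-10) + b(U) = ((0*2)*6)*(-10) - 21*(-4 - 21) = (0*6)*(-10) - 21*(-25) = 0*(-10) + 525 = 0 + 525 = 525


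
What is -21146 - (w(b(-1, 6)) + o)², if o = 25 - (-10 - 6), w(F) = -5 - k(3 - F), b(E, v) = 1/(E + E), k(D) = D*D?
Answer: -347361/16 ≈ -21710.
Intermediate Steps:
k(D) = D²
b(E, v) = 1/(2*E)
w(F) = -5 - (3 - F)²
o = 41 (o = 25 - 1*(-16) = 25 + 16 = 41)
-21146 - (w(b(-1, 6)) + o)² = -21146 - ((-5 - (-3 + (½)/(-1))²) + 41)² = -21146 - ((-5 - (-3 + (½)*(-1))²) + 41)² = -21146 - ((-5 - (-3 - ½)²) + 41)² = -21146 - ((-5 - (-7/2)²) + 41)² = -21146 - ((-5 - 1*49/4) + 41)² = -21146 - ((-5 - 49/4) + 41)² = -21146 - (-69/4 + 41)² = -21146 - (95/4)² = -21146 - 1*9025/16 = -21146 - 9025/16 = -347361/16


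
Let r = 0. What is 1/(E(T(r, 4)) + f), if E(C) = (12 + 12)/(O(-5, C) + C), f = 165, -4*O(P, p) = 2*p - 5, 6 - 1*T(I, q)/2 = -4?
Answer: 15/2507 ≈ 0.0059832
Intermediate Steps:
T(I, q) = 20 (T(I, q) = 12 - 2*(-4) = 12 + 8 = 20)
O(P, p) = 5/4 - p/2 (O(P, p) = -(2*p - 5)/4 = -(-5 + 2*p)/4 = 5/4 - p/2)
E(C) = 24/(5/4 + C/2) (E(C) = (12 + 12)/((5/4 - C/2) + C) = 24/(5/4 + C/2))
1/(E(T(r, 4)) + f) = 1/(96/(5 + 2*20) + 165) = 1/(96/(5 + 40) + 165) = 1/(96/45 + 165) = 1/(96*(1/45) + 165) = 1/(32/15 + 165) = 1/(2507/15) = 15/2507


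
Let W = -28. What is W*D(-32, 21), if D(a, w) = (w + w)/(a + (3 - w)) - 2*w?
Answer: 29988/25 ≈ 1199.5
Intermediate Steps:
D(a, w) = -2*w + 2*w/(3 + a - w) (D(a, w) = (2*w)/(3 + a - w) - 2*w = 2*w/(3 + a - w) - 2*w = -2*w + 2*w/(3 + a - w))
W*D(-32, 21) = -56*21*(2 - 32 - 1*21)/(-3 + 21 - 1*(-32)) = -56*21*(2 - 32 - 21)/(-3 + 21 + 32) = -56*21*(-51)/50 = -28*(-1071/25) = 29988/25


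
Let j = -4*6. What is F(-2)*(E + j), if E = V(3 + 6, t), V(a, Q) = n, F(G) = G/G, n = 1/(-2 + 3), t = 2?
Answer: -23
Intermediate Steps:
j = -24
n = 1 (n = 1/1 = 1)
F(G) = 1
V(a, Q) = 1
E = 1
F(-2)*(E + j) = 1*(1 - 24) = 1*(-23) = -23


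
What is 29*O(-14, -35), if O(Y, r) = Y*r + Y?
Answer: 13804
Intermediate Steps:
O(Y, r) = Y + Y*r
29*O(-14, -35) = 29*(-14*(1 - 35)) = 29*(-14*(-34)) = 29*476 = 13804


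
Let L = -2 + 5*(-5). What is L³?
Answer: -19683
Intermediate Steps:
L = -27 (L = -2 - 25 = -27)
L³ = (-27)³ = -19683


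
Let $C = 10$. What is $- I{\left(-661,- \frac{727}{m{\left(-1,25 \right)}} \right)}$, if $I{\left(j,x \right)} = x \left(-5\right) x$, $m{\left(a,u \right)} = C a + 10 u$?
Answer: $\frac{528529}{11520} \approx 45.879$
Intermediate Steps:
$m{\left(a,u \right)} = 10 a + 10 u$
$I{\left(j,x \right)} = - 5 x^{2}$ ($I{\left(j,x \right)} = - 5 x x = - 5 x^{2}$)
$- I{\left(-661,- \frac{727}{m{\left(-1,25 \right)}} \right)} = - \left(-5\right) \left(- \frac{727}{10 \left(-1\right) + 10 \cdot 25}\right)^{2} = - \left(-5\right) \left(- \frac{727}{-10 + 250}\right)^{2} = - \left(-5\right) \left(- \frac{727}{240}\right)^{2} = - \frac{\left(-5\right) 528529}{57600} = \left(-1\right) \left(- \frac{528529}{11520}\right) = \frac{528529}{11520}$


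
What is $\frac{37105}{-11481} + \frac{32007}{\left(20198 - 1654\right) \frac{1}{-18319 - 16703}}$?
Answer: $- \frac{6435152656097}{106451832} \approx -60451.0$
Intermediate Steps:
$\frac{37105}{-11481} + \frac{32007}{\left(20198 - 1654\right) \frac{1}{-18319 - 16703}} = 37105 \left(- \frac{1}{11481}\right) + \frac{32007}{18544 \frac{1}{-35022}} = - \frac{37105}{11481} + \frac{32007}{18544 \left(- \frac{1}{35022}\right)} = - \frac{37105}{11481} + \frac{32007}{- \frac{9272}{17511}} = - \frac{37105}{11481} + 32007 \left(- \frac{17511}{9272}\right) = - \frac{37105}{11481} - \frac{560474577}{9272} = - \frac{6435152656097}{106451832}$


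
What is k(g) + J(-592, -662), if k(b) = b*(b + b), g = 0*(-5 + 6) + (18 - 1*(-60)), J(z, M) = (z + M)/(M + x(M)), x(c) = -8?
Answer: 4076907/335 ≈ 12170.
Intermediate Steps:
J(z, M) = (M + z)/(-8 + M) (J(z, M) = (z + M)/(M - 8) = (M + z)/(-8 + M))
g = 78 (g = 0*1 + (18 + 60) = 0 + 78 = 78)
k(b) = 2*b**2 (k(b) = b*(2*b) = 2*b**2)
k(g) + J(-592, -662) = 2*78**2 + (-662 - 592)/(-8 - 662) = 2*6084 - 1254/(-670) = 12168 - 1/670*(-1254) = 12168 + 627/335 = 4076907/335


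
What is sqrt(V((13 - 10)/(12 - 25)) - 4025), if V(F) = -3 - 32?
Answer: 2*I*sqrt(1015) ≈ 63.718*I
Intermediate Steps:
V(F) = -35
sqrt(V((13 - 10)/(12 - 25)) - 4025) = sqrt(-35 - 4025) = sqrt(-4060) = 2*I*sqrt(1015)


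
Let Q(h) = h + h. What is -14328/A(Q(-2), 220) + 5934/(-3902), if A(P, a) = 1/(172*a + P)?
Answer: -1057664822775/1951 ≈ -5.4211e+8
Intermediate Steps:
Q(h) = 2*h
A(P, a) = 1/(P + 172*a)
-14328/A(Q(-2), 220) + 5934/(-3902) = -14328/(1/(2*(-2) + 172*220)) + 5934/(-3902) = -14328/(1/(-4 + 37840)) + 5934*(-1/3902) = -14328/(1/37836) - 2967/1951 = -14328/1/37836 - 2967/1951 = -14328*37836 - 2967/1951 = -542114208 - 2967/1951 = -1057664822775/1951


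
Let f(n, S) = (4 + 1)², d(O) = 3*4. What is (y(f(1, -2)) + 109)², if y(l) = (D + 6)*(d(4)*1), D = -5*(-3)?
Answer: 130321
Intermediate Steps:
d(O) = 12
f(n, S) = 25 (f(n, S) = 5² = 25)
D = 15
y(l) = 252 (y(l) = (15 + 6)*(12*1) = 21*12 = 252)
(y(f(1, -2)) + 109)² = (252 + 109)² = 361² = 130321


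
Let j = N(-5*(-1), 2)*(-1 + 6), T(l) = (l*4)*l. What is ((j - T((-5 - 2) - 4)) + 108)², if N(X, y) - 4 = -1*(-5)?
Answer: 109561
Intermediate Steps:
N(X, y) = 9 (N(X, y) = 4 - 1*(-5) = 4 + 5 = 9)
T(l) = 4*l² (T(l) = (4*l)*l = 4*l²)
j = 45 (j = 9*(-1 + 6) = 9*5 = 45)
((j - T((-5 - 2) - 4)) + 108)² = ((45 - 4*((-5 - 2) - 4)²) + 108)² = ((45 - 4*(-7 - 4)²) + 108)² = ((45 - 4*(-11)²) + 108)² = ((45 - 4*121) + 108)² = ((45 - 1*484) + 108)² = ((45 - 484) + 108)² = (-439 + 108)² = (-331)² = 109561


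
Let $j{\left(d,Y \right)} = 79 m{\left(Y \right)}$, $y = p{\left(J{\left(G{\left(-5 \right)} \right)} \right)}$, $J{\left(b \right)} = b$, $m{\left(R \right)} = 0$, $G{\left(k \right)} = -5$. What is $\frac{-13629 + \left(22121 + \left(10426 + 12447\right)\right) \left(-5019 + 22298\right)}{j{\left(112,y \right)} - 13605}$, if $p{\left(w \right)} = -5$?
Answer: $- \frac{259145899}{4535} \approx -57144.0$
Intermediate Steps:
$y = -5$
$j{\left(d,Y \right)} = 0$ ($j{\left(d,Y \right)} = 79 \cdot 0 = 0$)
$\frac{-13629 + \left(22121 + \left(10426 + 12447\right)\right) \left(-5019 + 22298\right)}{j{\left(112,y \right)} - 13605} = \frac{-13629 + \left(22121 + \left(10426 + 12447\right)\right) \left(-5019 + 22298\right)}{0 - 13605} = \frac{-13629 + \left(22121 + 22873\right) 17279}{-13605} = \left(-13629 + 44994 \cdot 17279\right) \left(- \frac{1}{13605}\right) = \left(-13629 + 777451326\right) \left(- \frac{1}{13605}\right) = 777437697 \left(- \frac{1}{13605}\right) = - \frac{259145899}{4535}$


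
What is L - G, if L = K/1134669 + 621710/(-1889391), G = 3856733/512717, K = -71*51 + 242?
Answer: -959239430157962750/122131091954866127 ≈ -7.8542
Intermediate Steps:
K = -3379 (K = -3621 + 242 = -3379)
G = 3856733/512717 (G = 3856733*(1/512717) = 3856733/512717 ≈ 7.5221)
L = -79091035131/238203710731 (L = -3379/1134669 + 621710/(-1889391) = -3379*1/1134669 + 621710*(-1/1889391) = -3379/1134669 - 621710/1889391 = -79091035131/238203710731 ≈ -0.33203)
L - G = -79091035131/238203710731 - 1*3856733/512717 = -79091035131/238203710731 - 3856733/512717 = -959239430157962750/122131091954866127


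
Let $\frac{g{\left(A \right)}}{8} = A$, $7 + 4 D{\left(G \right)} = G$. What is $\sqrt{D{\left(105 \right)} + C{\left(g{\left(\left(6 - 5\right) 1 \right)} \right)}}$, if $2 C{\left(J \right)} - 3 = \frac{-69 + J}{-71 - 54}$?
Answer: $\frac{81 \sqrt{10}}{50} \approx 5.1229$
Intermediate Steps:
$D{\left(G \right)} = - \frac{7}{4} + \frac{G}{4}$
$g{\left(A \right)} = 8 A$
$C{\left(J \right)} = \frac{222}{125} - \frac{J}{250}$ ($C{\left(J \right)} = \frac{3}{2} + \frac{\left(-69 + J\right) \frac{1}{-71 - 54}}{2} = \frac{3}{2} + \frac{\left(-69 + J\right) \frac{1}{-125}}{2} = \frac{3}{2} + \frac{\left(-69 + J\right) \left(- \frac{1}{125}\right)}{2} = \frac{3}{2} + \frac{\frac{69}{125} - \frac{J}{125}}{2} = \frac{3}{2} - \left(- \frac{69}{250} + \frac{J}{250}\right) = \frac{222}{125} - \frac{J}{250}$)
$\sqrt{D{\left(105 \right)} + C{\left(g{\left(\left(6 - 5\right) 1 \right)} \right)}} = \sqrt{\left(- \frac{7}{4} + \frac{1}{4} \cdot 105\right) + \left(\frac{222}{125} - \frac{8 \left(6 - 5\right) 1}{250}\right)} = \sqrt{\left(- \frac{7}{4} + \frac{105}{4}\right) + \left(\frac{222}{125} - \frac{8 \cdot 1 \cdot 1}{250}\right)} = \sqrt{\frac{49}{2} + \left(\frac{222}{125} - \frac{8 \cdot 1}{250}\right)} = \sqrt{\frac{49}{2} + \left(\frac{222}{125} - \frac{4}{125}\right)} = \sqrt{\frac{49}{2} + \frac{218}{125}} = \sqrt{\frac{6561}{250}} = \frac{81 \sqrt{10}}{50}$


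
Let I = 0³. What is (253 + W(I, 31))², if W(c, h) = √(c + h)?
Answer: (253 + √31)² ≈ 66857.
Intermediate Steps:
I = 0
(253 + W(I, 31))² = (253 + √(0 + 31))² = (253 + √31)²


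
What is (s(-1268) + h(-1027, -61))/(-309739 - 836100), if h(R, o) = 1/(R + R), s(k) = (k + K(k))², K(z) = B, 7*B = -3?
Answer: -161930460565/115324111994 ≈ -1.4041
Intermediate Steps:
B = -3/7 (B = (⅐)*(-3) = -3/7 ≈ -0.42857)
K(z) = -3/7
s(k) = (-3/7 + k)² (s(k) = (k - 3/7)² = (-3/7 + k)²)
h(R, o) = 1/(2*R)
(s(-1268) + h(-1027, -61))/(-309739 - 836100) = ((-3 + 7*(-1268))²/49 + (½)/(-1027))/(-309739 - 836100) = ((-3 - 8876)²/49 + (½)*(-1/1027))/(-1145839) = ((1/49)*(-8879)² - 1/2054)*(-1/1145839) = ((1/49)*78836641 - 1/2054)*(-1/1145839) = (78836641/49 - 1/2054)*(-1/1145839) = (161930460565/100646)*(-1/1145839) = -161930460565/115324111994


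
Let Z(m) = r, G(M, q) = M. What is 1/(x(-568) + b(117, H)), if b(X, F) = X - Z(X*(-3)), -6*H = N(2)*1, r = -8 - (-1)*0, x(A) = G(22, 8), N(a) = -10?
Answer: 1/147 ≈ 0.0068027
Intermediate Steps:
x(A) = 22
r = -8 (r = -8 - 1*0 = -8 + 0 = -8)
Z(m) = -8
H = 5/3 (H = -(-5)/3 = -⅙*(-10) = 5/3 ≈ 1.6667)
b(X, F) = 8 + X (b(X, F) = X - 1*(-8) = X + 8 = 8 + X)
1/(x(-568) + b(117, H)) = 1/(22 + (8 + 117)) = 1/(22 + 125) = 1/147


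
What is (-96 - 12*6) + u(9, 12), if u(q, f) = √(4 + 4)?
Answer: -168 + 2*√2 ≈ -165.17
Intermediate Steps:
u(q, f) = 2*√2 (u(q, f) = √8 = 2*√2)
(-96 - 12*6) + u(9, 12) = (-96 - 12*6) + 2*√2 = (-96 - 72) + 2*√2 = -168 + 2*√2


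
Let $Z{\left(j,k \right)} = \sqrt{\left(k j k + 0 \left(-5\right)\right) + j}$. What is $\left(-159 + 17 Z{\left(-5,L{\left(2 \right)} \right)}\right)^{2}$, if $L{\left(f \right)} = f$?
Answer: $18056 - 27030 i \approx 18056.0 - 27030.0 i$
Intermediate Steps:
$Z{\left(j,k \right)} = \sqrt{j + j k^{2}}$ ($Z{\left(j,k \right)} = \sqrt{\left(j k k + 0\right) + j} = \sqrt{\left(j k^{2} + 0\right) + j} = \sqrt{j k^{2} + j} = \sqrt{j + j k^{2}}$)
$\left(-159 + 17 Z{\left(-5,L{\left(2 \right)} \right)}\right)^{2} = \left(-159 + 17 \sqrt{- 5 \left(1 + 2^{2}\right)}\right)^{2} = \left(-159 + 17 \sqrt{- 5 \left(1 + 4\right)}\right)^{2} = \left(-159 + 17 \sqrt{\left(-5\right) 5}\right)^{2} = \left(-159 + 17 \sqrt{-25}\right)^{2} = \left(-159 + 17 \cdot 5 i\right)^{2} = \left(-159 + 85 i\right)^{2}$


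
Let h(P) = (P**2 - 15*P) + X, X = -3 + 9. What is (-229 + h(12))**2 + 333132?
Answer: 400213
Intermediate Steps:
X = 6
h(P) = 6 + P**2 - 15*P (h(P) = (P**2 - 15*P) + 6 = 6 + P**2 - 15*P)
(-229 + h(12))**2 + 333132 = (-229 + (6 + 12**2 - 15*12))**2 + 333132 = (-229 + (6 + 144 - 180))**2 + 333132 = (-229 - 30)**2 + 333132 = (-259)**2 + 333132 = 67081 + 333132 = 400213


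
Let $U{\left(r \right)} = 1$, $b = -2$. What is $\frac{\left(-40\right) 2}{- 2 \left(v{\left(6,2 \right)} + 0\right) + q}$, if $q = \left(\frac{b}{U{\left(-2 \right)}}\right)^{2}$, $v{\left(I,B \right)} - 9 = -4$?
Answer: $\frac{40}{3} \approx 13.333$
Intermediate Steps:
$v{\left(I,B \right)} = 5$ ($v{\left(I,B \right)} = 9 - 4 = 5$)
$q = 4$ ($q = \left(- \frac{2}{1}\right)^{2} = \left(\left(-2\right) 1\right)^{2} = \left(-2\right)^{2} = 4$)
$\frac{\left(-40\right) 2}{- 2 \left(v{\left(6,2 \right)} + 0\right) + q} = \frac{\left(-40\right) 2}{- 2 \left(5 + 0\right) + 4} = - \frac{80}{\left(-2\right) 5 + 4} = - \frac{80}{-10 + 4} = - \frac{80}{-6} = \left(-80\right) \left(- \frac{1}{6}\right) = \frac{40}{3}$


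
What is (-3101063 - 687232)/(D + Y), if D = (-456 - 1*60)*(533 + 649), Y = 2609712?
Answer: -252553/133320 ≈ -1.8943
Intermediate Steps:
D = -609912 (D = (-456 - 60)*1182 = -516*1182 = -609912)
(-3101063 - 687232)/(D + Y) = (-3101063 - 687232)/(-609912 + 2609712) = -3788295/1999800 = -3788295*1/1999800 = -252553/133320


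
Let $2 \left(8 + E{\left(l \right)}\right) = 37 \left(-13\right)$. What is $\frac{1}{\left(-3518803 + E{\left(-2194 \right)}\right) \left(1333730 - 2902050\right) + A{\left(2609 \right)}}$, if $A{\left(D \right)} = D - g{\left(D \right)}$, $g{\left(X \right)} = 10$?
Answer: $\frac{1}{5518998851079} \approx 1.8119 \cdot 10^{-13}$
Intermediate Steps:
$E{\left(l \right)} = - \frac{497}{2}$ ($E{\left(l \right)} = -8 + \frac{37 \left(-13\right)}{2} = -8 + \frac{1}{2} \left(-481\right) = -8 - \frac{481}{2} = - \frac{497}{2}$)
$A{\left(D \right)} = -10 + D$ ($A{\left(D \right)} = D - 10 = -10 + D$)
$\frac{1}{\left(-3518803 + E{\left(-2194 \right)}\right) \left(1333730 - 2902050\right) + A{\left(2609 \right)}} = \frac{1}{\left(-3518803 - \frac{497}{2}\right) \left(1333730 - 2902050\right) + \left(-10 + 2609\right)} = \frac{1}{\left(- \frac{7038103}{2}\right) \left(-1568320\right) + 2599} = \frac{1}{5518998848480 + 2599} = \frac{1}{5518998851079}$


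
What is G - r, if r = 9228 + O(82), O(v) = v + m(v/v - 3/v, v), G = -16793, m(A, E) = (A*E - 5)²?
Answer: -31579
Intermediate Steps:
m(A, E) = (-5 + A*E)²
O(v) = v + (-5 + v*(1 - 3/v))² (O(v) = v + (-5 + (v/v - 3/v)*v)² = v + (-5 + (1 - 3/v)*v)² = v + (-5 + v*(1 - 3/v))²)
r = 14786 (r = 9228 + (82 + (-8 + 82)²) = 9228 + (82 + 74²) = 9228 + (82 + 5476) = 9228 + 5558 = 14786)
G - r = -16793 - 1*14786 = -16793 - 14786 = -31579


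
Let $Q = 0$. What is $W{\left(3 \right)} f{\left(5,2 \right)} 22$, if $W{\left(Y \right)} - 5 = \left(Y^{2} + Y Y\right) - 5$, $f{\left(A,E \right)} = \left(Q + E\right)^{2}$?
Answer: $1584$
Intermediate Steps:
$f{\left(A,E \right)} = E^{2}$ ($f{\left(A,E \right)} = \left(0 + E\right)^{2} = E^{2}$)
$W{\left(Y \right)} = 2 Y^{2}$ ($W{\left(Y \right)} = 5 - \left(5 - Y^{2} - Y Y\right) = 5 + \left(\left(Y^{2} + Y^{2}\right) - 5\right) = 5 + \left(2 Y^{2} - 5\right) = 5 + \left(-5 + 2 Y^{2}\right) = 2 Y^{2}$)
$W{\left(3 \right)} f{\left(5,2 \right)} 22 = 2 \cdot 3^{2} \cdot 2^{2} \cdot 22 = 2 \cdot 9 \cdot 4 \cdot 22 = 18 \cdot 4 \cdot 22 = 72 \cdot 22 = 1584$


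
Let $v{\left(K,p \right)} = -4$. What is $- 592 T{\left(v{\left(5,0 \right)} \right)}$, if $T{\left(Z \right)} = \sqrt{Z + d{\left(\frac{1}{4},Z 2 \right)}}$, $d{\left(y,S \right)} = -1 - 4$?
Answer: $- 1776 i \approx - 1776.0 i$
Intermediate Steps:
$d{\left(y,S \right)} = -5$
$T{\left(Z \right)} = \sqrt{-5 + Z}$ ($T{\left(Z \right)} = \sqrt{Z - 5} = \sqrt{-5 + Z}$)
$- 592 T{\left(v{\left(5,0 \right)} \right)} = - 592 \sqrt{-5 - 4} = - 592 \sqrt{-9} = - 592 \cdot 3 i = - 1776 i$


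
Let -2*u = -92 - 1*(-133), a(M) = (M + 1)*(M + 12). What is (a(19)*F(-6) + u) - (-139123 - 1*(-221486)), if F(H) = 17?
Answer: -143687/2 ≈ -71844.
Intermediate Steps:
a(M) = (1 + M)*(12 + M)
u = -41/2 (u = -(-92 - 1*(-133))/2 = -(-92 + 133)/2 = -½*41 = -41/2 ≈ -20.500)
(a(19)*F(-6) + u) - (-139123 - 1*(-221486)) = ((12 + 19² + 13*19)*17 - 41/2) - (-139123 - 1*(-221486)) = ((12 + 361 + 247)*17 - 41/2) - (-139123 + 221486) = (620*17 - 41/2) - 1*82363 = (10540 - 41/2) - 82363 = 21039/2 - 82363 = -143687/2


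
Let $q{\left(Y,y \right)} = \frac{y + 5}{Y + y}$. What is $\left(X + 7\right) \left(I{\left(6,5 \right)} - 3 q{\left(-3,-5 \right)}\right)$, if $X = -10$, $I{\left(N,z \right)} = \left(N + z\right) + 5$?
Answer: $-48$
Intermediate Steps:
$I{\left(N,z \right)} = 5 + N + z$
$q{\left(Y,y \right)} = \frac{5 + y}{Y + y}$
$\left(X + 7\right) \left(I{\left(6,5 \right)} - 3 q{\left(-3,-5 \right)}\right) = \left(-10 + 7\right) \left(\left(5 + 6 + 5\right) - 3 \frac{5 - 5}{-3 - 5}\right) = - 3 \left(16 - 3 \frac{1}{-8} \cdot 0\right) = - 3 \left(16 - 3 \left(\left(- \frac{1}{8}\right) 0\right)\right) = - 3 \left(16 - 0\right) = - 3 \left(16 + 0\right) = \left(-3\right) 16 = -48$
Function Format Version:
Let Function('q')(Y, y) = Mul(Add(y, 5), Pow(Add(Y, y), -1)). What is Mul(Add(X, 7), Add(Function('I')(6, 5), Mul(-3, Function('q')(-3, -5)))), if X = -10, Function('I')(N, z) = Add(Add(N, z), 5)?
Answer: -48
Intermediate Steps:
Function('I')(N, z) = Add(5, N, z)
Function('q')(Y, y) = Mul(Pow(Add(Y, y), -1), Add(5, y)) (Function('q')(Y, y) = Mul(Add(5, y), Pow(Add(Y, y), -1)) = Mul(Pow(Add(Y, y), -1), Add(5, y)))
Mul(Add(X, 7), Add(Function('I')(6, 5), Mul(-3, Function('q')(-3, -5)))) = Mul(Add(-10, 7), Add(Add(5, 6, 5), Mul(-3, Mul(Pow(Add(-3, -5), -1), Add(5, -5))))) = Mul(-3, Add(16, Mul(-3, Mul(Pow(-8, -1), 0)))) = Mul(-3, Add(16, Mul(-3, Mul(Rational(-1, 8), 0)))) = Mul(-3, Add(16, Mul(-3, 0))) = Mul(-3, Add(16, 0)) = Mul(-3, 16) = -48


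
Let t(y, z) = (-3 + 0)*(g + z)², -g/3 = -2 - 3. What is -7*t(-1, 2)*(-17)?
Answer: -103173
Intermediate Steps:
g = 15 (g = -3*(-2 - 3) = -3*(-5) = 15)
t(y, z) = -3*(15 + z)² (t(y, z) = (-3 + 0)*(15 + z)² = -3*(15 + z)²)
-7*t(-1, 2)*(-17) = -(-21)*(15 + 2)²*(-17) = -(-21)*17²*(-17) = -(-21)*289*(-17) = -7*(-867)*(-17) = 6069*(-17) = -103173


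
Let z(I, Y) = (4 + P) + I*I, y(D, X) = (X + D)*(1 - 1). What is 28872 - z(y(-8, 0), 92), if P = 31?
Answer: 28837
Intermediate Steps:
y(D, X) = 0 (y(D, X) = (D + X)*0 = 0)
z(I, Y) = 35 + I**2 (z(I, Y) = (4 + 31) + I*I = 35 + I**2)
28872 - z(y(-8, 0), 92) = 28872 - (35 + 0**2) = 28872 - (35 + 0) = 28872 - 1*35 = 28872 - 35 = 28837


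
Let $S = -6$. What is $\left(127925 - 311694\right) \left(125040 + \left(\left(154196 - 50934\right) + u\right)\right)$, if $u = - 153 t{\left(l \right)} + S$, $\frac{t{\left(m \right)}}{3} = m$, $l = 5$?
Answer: $-41531977769$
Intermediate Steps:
$t{\left(m \right)} = 3 m$
$u = -2301$ ($u = - 153 \cdot 3 \cdot 5 - 6 = \left(-153\right) 15 - 6 = -2295 - 6 = -2301$)
$\left(127925 - 311694\right) \left(125040 + \left(\left(154196 - 50934\right) + u\right)\right) = \left(127925 - 311694\right) \left(125040 + \left(\left(154196 - 50934\right) - 2301\right)\right) = - 183769 \left(125040 + \left(103262 - 2301\right)\right) = - 183769 \left(125040 + 100961\right) = \left(-183769\right) 226001 = -41531977769$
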